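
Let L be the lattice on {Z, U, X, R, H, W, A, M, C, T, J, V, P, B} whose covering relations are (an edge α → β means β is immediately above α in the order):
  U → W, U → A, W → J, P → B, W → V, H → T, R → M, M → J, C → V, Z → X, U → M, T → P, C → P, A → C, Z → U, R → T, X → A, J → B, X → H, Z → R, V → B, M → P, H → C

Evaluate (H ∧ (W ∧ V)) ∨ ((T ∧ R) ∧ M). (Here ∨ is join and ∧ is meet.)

W ∧ V = W
H ∧ W = Z
T ∧ R = R
R ∧ M = R
Z ∨ R = R

R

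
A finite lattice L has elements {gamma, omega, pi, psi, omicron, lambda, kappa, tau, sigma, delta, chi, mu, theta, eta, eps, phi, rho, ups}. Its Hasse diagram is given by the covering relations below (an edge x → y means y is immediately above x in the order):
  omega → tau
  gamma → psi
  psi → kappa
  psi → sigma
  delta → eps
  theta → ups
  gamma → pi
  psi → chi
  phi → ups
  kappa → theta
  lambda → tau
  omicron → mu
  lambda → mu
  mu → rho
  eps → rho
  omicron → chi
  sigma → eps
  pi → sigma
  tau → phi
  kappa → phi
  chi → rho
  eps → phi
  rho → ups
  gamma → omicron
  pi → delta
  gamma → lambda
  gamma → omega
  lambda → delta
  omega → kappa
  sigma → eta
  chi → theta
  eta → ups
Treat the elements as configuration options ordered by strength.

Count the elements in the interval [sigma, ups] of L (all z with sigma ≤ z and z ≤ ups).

6

The interval [sigma, ups] = {eps, eta, phi, rho, sigma, ups}, which has 6 elements.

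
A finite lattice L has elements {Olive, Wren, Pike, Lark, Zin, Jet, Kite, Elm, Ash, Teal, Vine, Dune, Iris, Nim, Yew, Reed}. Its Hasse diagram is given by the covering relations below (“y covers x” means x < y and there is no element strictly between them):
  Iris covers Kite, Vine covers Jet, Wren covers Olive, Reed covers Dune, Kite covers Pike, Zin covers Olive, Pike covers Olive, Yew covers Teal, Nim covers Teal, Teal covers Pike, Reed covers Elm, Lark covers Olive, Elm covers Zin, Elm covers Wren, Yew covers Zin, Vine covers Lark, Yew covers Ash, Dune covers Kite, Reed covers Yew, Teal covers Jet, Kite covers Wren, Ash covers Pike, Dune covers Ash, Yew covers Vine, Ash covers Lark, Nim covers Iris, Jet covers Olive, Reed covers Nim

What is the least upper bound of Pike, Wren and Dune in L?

Common upper bounds of {Pike, Wren, Dune}: Dune, Reed.
The least among these is Dune.

Dune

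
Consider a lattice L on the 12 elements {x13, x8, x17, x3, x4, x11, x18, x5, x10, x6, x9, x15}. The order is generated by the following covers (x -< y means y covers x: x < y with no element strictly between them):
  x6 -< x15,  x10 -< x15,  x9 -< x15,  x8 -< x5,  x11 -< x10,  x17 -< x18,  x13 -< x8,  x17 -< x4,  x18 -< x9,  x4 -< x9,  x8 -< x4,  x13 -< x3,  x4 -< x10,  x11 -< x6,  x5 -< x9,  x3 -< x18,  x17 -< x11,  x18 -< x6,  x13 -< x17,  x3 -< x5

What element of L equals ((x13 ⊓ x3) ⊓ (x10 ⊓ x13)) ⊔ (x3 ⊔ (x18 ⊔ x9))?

x13 ∧ x3 = x13
x10 ∧ x13 = x13
x13 ∧ x13 = x13
x18 ∨ x9 = x9
x3 ∨ x9 = x9
x13 ∨ x9 = x9

x9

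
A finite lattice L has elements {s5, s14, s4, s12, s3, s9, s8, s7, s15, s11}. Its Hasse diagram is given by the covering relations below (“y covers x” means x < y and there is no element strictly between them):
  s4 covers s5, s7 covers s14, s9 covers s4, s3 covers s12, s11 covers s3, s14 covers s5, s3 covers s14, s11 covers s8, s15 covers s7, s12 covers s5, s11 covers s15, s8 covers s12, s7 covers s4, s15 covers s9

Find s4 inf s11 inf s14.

s5

Common lower bounds of {s4, s11, s14}: s5.
The greatest among these is s5.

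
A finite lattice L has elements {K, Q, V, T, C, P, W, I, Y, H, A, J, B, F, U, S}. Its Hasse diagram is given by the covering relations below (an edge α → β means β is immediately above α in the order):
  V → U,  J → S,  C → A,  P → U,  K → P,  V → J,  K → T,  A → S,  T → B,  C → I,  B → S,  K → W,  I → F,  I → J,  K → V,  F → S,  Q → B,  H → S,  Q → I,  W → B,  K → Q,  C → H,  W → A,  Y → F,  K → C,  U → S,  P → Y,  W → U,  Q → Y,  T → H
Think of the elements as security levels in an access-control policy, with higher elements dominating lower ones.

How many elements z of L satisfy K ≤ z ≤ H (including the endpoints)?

4

The interval [K, H] = {C, H, K, T}, which has 4 elements.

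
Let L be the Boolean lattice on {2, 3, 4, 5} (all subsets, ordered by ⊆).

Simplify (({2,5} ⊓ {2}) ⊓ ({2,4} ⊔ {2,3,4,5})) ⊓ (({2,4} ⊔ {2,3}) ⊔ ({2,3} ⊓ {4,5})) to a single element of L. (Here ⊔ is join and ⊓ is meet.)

{2}

{2,5} ∧ {2} = {2}
{2,4} ∨ {2,3,4,5} = {2,3,4,5}
{2} ∧ {2,3,4,5} = {2}
{2,4} ∨ {2,3} = {2,3,4}
{2,3} ∧ {4,5} = ∅
{2,3,4} ∨ ∅ = {2,3,4}
{2} ∧ {2,3,4} = {2}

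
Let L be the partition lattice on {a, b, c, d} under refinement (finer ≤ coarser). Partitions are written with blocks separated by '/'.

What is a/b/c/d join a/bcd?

The join of a/b/c/d and a/bcd merges any blocks that overlap across the partitions, giving a/bcd.

a/bcd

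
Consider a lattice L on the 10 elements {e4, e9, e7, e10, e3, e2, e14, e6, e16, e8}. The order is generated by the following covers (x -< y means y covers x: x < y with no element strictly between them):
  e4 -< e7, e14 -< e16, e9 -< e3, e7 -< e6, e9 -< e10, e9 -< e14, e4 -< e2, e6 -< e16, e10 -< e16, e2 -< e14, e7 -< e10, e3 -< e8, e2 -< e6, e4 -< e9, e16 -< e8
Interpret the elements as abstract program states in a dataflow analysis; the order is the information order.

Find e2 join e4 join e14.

e14

Common upper bounds of {e2, e4, e14}: e14, e16, e8.
The least among these is e14.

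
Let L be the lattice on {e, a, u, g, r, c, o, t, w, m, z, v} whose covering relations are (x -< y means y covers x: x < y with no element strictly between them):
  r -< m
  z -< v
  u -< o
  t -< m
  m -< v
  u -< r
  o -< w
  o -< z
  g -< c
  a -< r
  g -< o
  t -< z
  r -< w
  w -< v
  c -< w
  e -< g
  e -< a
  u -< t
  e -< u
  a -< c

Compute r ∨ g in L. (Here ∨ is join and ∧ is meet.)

w

r ∨ g = w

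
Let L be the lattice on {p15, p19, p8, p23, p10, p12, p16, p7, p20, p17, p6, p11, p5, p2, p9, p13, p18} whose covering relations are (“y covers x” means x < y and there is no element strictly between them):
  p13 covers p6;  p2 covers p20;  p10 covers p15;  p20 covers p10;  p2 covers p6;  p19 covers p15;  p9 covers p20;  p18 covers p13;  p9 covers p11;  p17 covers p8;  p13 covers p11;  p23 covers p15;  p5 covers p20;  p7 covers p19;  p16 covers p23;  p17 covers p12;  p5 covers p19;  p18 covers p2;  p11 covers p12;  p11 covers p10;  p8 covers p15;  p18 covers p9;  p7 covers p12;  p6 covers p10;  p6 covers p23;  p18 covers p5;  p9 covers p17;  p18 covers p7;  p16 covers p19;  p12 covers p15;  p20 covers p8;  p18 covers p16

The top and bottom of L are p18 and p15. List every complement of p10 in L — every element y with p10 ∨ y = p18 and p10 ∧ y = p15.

Need y with p10 ∨ y = p18 and p10 ∧ y = p15.
Checking each element gives: p16, p7.

p16, p7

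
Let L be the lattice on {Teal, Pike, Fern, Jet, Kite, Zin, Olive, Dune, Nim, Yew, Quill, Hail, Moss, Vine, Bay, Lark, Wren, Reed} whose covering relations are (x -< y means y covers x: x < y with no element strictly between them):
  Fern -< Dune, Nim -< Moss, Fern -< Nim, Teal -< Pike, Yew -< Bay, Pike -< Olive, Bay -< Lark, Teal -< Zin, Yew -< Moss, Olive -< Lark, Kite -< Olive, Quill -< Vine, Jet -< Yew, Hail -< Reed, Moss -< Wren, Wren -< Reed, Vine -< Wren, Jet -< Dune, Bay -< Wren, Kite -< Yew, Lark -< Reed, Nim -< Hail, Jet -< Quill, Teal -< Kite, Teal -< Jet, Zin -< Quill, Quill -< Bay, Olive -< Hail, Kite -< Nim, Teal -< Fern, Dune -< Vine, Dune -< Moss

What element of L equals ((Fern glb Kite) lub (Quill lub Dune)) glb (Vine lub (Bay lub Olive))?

Vine

Fern ∧ Kite = Teal
Quill ∨ Dune = Vine
Teal ∨ Vine = Vine
Bay ∨ Olive = Lark
Vine ∨ Lark = Reed
Vine ∧ Reed = Vine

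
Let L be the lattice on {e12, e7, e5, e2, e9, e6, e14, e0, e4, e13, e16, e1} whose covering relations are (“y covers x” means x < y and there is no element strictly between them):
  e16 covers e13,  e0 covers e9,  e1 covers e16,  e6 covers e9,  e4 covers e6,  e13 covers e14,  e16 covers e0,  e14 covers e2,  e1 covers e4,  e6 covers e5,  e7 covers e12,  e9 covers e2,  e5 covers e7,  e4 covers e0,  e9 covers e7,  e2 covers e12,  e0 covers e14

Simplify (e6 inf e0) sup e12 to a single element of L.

e9

e6 ∧ e0 = e9
e9 ∨ e12 = e9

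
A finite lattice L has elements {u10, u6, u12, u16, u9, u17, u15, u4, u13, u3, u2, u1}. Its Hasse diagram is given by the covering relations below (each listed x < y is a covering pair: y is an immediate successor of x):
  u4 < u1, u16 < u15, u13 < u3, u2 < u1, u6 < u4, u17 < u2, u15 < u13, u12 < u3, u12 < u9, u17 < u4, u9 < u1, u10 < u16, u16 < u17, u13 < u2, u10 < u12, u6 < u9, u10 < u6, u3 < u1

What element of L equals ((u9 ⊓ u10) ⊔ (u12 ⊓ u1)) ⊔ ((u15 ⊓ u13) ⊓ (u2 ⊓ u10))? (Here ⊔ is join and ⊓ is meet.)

u12

u9 ∧ u10 = u10
u12 ∧ u1 = u12
u10 ∨ u12 = u12
u15 ∧ u13 = u15
u2 ∧ u10 = u10
u15 ∧ u10 = u10
u12 ∨ u10 = u12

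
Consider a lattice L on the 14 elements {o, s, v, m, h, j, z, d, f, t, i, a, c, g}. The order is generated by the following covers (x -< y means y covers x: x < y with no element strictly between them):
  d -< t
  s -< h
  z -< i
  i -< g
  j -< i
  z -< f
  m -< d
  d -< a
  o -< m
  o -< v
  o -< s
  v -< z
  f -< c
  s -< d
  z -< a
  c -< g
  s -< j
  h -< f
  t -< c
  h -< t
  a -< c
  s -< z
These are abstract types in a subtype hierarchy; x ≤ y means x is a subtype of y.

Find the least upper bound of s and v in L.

Common upper bounds of {s, v}: a, c, f, g, i, z.
The least among these is z.

z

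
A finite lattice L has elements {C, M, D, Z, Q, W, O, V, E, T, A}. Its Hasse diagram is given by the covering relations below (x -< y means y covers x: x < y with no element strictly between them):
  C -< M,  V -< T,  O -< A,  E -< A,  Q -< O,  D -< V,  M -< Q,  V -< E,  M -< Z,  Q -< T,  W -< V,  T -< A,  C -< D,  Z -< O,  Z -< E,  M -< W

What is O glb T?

Q

Common lower bounds of {O, T}: C, M, Q.
The greatest among these is Q.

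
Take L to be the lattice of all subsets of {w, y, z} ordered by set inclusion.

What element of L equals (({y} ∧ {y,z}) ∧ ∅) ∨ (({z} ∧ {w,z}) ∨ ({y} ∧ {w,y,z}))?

{y,z}

{y} ∧ {y,z} = {y}
{y} ∧ ∅ = ∅
{z} ∧ {w,z} = {z}
{y} ∧ {w,y,z} = {y}
{z} ∨ {y} = {y,z}
∅ ∨ {y,z} = {y,z}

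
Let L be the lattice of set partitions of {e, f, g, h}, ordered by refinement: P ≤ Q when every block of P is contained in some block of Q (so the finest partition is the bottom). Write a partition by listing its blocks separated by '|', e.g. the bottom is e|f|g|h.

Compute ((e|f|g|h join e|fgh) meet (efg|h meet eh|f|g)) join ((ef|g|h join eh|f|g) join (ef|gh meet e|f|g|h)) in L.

e|f|g|h ∨ e|fgh = e|fgh
efg|h ∧ eh|f|g = e|f|g|h
e|fgh ∧ e|f|g|h = e|f|g|h
ef|g|h ∨ eh|f|g = efh|g
ef|gh ∧ e|f|g|h = e|f|g|h
efh|g ∨ e|f|g|h = efh|g
e|f|g|h ∨ efh|g = efh|g

efh|g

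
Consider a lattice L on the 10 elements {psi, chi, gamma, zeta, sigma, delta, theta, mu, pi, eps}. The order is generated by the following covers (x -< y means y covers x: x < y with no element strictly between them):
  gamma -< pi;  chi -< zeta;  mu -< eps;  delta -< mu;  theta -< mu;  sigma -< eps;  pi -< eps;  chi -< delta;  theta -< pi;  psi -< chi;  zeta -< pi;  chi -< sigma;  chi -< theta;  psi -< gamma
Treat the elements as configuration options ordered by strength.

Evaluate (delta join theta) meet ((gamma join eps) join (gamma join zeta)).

mu

delta ∨ theta = mu
gamma ∨ eps = eps
gamma ∨ zeta = pi
eps ∨ pi = eps
mu ∧ eps = mu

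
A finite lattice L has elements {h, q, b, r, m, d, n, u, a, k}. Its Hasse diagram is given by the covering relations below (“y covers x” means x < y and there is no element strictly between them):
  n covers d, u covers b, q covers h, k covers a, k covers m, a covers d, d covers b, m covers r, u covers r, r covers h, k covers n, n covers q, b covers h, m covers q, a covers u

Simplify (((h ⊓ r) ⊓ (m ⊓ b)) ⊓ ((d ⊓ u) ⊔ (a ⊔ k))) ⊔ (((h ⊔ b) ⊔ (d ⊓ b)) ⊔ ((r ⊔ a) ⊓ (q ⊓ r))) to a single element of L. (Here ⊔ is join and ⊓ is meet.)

h ∧ r = h
m ∧ b = h
h ∧ h = h
d ∧ u = b
a ∨ k = k
b ∨ k = k
h ∧ k = h
h ∨ b = b
d ∧ b = b
b ∨ b = b
r ∨ a = a
q ∧ r = h
a ∧ h = h
b ∨ h = b
h ∨ b = b

b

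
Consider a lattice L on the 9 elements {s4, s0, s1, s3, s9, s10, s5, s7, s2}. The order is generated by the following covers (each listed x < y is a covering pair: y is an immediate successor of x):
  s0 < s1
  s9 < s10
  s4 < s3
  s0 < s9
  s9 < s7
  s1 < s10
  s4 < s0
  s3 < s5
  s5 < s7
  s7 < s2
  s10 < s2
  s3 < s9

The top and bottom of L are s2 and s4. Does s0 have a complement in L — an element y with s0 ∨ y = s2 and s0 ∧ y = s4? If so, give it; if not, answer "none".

For every candidate y, either s0 ∨ y ≠ s2 or s0 ∧ y ≠ s4; no complement exists.

none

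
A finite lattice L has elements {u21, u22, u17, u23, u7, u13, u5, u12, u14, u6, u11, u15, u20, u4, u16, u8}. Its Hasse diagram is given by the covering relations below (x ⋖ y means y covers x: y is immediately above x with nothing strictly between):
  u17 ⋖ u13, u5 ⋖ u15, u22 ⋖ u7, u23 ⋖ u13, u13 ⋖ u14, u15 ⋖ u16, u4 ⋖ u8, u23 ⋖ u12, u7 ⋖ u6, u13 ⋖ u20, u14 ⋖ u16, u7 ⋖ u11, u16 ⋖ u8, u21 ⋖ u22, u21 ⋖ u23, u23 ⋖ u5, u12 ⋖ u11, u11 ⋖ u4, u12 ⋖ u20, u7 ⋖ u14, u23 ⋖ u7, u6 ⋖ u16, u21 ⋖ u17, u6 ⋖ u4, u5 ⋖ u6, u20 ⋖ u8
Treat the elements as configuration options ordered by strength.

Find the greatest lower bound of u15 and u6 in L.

u5

Common lower bounds of {u15, u6}: u21, u23, u5.
The greatest among these is u5.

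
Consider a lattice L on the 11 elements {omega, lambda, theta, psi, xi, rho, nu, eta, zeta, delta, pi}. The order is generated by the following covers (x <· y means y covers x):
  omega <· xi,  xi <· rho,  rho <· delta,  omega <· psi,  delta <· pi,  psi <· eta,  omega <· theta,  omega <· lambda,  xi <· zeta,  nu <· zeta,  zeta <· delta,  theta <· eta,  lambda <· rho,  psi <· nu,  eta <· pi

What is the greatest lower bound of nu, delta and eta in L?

psi

Common lower bounds of {nu, delta, eta}: omega, psi.
The greatest among these is psi.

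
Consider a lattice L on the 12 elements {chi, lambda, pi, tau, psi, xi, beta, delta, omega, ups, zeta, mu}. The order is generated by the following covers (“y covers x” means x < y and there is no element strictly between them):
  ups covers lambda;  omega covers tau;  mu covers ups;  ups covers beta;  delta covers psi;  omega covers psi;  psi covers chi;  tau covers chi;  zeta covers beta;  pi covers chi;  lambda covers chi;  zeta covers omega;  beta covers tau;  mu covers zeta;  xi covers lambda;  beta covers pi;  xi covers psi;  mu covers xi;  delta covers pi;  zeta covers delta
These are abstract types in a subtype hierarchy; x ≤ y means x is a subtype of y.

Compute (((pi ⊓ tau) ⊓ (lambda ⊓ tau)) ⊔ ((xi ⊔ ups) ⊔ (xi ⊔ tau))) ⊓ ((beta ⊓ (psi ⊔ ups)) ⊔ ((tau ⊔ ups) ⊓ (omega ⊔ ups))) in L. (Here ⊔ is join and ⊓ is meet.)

pi ∧ tau = chi
lambda ∧ tau = chi
chi ∧ chi = chi
xi ∨ ups = mu
xi ∨ tau = mu
mu ∨ mu = mu
chi ∨ mu = mu
psi ∨ ups = mu
beta ∧ mu = beta
tau ∨ ups = ups
omega ∨ ups = mu
ups ∧ mu = ups
beta ∨ ups = ups
mu ∧ ups = ups

ups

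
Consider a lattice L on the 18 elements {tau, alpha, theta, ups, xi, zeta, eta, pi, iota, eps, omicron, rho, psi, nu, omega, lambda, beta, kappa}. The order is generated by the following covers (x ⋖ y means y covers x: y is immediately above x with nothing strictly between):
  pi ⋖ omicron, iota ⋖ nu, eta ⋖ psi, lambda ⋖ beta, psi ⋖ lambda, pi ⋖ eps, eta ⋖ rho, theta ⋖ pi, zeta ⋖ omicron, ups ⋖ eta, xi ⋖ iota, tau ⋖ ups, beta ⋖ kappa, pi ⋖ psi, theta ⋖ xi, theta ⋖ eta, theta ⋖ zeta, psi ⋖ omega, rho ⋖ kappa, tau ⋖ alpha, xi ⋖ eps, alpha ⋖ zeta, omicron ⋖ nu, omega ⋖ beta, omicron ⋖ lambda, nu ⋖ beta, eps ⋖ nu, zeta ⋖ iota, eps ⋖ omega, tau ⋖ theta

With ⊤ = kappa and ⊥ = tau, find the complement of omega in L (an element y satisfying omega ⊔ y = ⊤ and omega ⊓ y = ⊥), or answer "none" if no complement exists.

For every candidate y, either omega ∨ y ≠ kappa or omega ∧ y ≠ tau; no complement exists.

none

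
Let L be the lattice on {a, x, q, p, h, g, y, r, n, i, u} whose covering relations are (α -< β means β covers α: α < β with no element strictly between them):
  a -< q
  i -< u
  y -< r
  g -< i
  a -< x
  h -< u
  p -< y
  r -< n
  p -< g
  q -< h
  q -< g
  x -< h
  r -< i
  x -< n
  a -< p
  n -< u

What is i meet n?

r

Common lower bounds of {i, n}: a, p, r, y.
The greatest among these is r.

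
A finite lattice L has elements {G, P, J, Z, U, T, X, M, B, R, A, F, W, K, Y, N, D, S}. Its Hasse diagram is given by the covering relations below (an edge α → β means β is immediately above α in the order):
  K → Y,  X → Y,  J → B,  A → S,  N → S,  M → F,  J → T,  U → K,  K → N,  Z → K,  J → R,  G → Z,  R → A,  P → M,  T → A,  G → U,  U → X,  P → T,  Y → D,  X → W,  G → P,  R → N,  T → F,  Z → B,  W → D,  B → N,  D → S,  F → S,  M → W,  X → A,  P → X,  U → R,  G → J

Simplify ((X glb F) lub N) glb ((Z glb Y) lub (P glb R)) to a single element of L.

X ∧ F = P
P ∨ N = S
Z ∧ Y = Z
P ∧ R = G
Z ∨ G = Z
S ∧ Z = Z

Z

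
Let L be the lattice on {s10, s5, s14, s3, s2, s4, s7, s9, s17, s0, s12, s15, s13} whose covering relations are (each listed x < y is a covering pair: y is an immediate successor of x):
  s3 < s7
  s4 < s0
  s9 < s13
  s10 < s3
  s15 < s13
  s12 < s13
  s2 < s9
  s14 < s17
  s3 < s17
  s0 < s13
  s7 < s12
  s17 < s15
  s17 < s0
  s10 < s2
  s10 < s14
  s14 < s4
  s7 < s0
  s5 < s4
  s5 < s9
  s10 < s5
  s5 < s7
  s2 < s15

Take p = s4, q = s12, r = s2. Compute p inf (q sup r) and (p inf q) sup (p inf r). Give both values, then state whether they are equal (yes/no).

s4; s5; no

q sup r = s13, so p inf (q sup r) = s4 inf s13 = s4.
p inf q = s5 and p inf r = s10, so (p inf q) sup (p inf r) = s5 sup s10 = s5.
Equal: no.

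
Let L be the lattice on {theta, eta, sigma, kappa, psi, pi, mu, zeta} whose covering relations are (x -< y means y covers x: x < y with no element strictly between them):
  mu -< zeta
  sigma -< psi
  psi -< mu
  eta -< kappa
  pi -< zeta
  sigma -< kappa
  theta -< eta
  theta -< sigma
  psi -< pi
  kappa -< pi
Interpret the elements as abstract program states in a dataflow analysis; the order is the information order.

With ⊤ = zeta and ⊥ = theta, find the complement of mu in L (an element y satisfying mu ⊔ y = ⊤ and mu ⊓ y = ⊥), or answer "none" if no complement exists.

eta

Need y with mu ∨ y = zeta and mu ∧ y = theta.
Checking each element gives: eta.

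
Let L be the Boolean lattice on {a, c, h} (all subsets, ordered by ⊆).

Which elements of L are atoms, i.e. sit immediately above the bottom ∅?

{a}, {c}, {h}

The atoms are exactly the elements that cover ∅: {a}, {c}, {h}.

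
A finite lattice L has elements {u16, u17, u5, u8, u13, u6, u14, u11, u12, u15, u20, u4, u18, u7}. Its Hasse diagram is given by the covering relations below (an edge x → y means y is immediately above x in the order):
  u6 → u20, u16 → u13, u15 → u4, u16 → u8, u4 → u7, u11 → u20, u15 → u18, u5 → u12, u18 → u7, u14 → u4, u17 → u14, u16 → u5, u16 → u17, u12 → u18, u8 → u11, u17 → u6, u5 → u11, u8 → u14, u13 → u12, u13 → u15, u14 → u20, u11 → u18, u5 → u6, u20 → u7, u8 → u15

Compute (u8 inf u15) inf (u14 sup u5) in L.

u8 ∧ u15 = u8
u14 ∨ u5 = u20
u8 ∧ u20 = u8

u8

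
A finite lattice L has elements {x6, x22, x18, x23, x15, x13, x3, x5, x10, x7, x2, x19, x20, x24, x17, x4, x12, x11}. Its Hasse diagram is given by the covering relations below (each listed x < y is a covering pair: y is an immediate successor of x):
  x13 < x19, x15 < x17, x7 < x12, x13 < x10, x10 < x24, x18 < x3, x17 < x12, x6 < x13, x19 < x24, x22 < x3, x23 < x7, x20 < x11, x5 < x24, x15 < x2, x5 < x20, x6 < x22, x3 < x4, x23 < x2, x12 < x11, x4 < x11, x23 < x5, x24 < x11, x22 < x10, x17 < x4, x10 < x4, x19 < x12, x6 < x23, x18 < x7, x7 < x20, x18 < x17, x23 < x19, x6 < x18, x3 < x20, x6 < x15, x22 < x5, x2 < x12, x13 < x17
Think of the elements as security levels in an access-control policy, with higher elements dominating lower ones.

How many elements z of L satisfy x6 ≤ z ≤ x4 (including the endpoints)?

9

The interval [x6, x4] = {x10, x13, x15, x17, x18, x22, x3, x4, x6}, which has 9 elements.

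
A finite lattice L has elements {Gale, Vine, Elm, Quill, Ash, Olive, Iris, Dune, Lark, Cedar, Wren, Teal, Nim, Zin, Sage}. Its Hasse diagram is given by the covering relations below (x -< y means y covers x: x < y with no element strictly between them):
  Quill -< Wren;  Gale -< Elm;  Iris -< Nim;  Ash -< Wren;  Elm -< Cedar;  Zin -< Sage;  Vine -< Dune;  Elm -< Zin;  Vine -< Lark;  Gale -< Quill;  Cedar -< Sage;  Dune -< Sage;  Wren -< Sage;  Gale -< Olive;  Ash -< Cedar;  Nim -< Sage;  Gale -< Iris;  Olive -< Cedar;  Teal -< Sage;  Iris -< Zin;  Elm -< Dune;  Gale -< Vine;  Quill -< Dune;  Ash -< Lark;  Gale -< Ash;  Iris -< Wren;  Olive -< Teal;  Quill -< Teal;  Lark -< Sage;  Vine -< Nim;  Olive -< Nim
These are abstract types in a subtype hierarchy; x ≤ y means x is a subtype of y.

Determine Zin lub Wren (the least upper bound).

Common upper bounds of {Zin, Wren}: Sage.
The least among these is Sage.

Sage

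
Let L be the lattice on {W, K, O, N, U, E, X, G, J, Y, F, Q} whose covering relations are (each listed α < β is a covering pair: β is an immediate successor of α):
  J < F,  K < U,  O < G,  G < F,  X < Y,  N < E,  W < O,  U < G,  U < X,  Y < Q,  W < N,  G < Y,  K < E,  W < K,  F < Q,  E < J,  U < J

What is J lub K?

J

Common upper bounds of {J, K}: F, J, Q.
The least among these is J.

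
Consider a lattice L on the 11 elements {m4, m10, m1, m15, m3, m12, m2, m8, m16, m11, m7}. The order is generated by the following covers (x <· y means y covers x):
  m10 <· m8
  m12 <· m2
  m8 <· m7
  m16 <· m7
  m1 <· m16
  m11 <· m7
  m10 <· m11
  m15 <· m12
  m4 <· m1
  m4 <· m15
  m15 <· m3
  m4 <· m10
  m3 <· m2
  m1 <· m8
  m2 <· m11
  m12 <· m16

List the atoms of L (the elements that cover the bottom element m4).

The atoms are exactly the elements that cover m4: m1, m10, m15.

m1, m10, m15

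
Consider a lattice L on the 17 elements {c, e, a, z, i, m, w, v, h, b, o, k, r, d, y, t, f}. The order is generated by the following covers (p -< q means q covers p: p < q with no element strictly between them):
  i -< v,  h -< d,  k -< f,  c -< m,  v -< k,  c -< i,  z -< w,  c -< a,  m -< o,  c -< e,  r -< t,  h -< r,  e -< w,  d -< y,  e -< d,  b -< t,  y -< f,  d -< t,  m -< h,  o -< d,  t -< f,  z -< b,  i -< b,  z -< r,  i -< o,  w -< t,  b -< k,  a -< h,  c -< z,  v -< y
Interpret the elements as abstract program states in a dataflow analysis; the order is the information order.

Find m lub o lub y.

Common upper bounds of {m, o, y}: f, y.
The least among these is y.

y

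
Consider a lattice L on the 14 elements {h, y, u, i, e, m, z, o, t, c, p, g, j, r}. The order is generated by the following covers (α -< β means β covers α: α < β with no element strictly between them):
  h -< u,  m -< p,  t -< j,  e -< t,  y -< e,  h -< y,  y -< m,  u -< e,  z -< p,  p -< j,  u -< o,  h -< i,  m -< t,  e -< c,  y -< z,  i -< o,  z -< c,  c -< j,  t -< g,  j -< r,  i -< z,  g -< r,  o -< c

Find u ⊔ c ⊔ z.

Common upper bounds of {u, c, z}: c, j, r.
The least among these is c.

c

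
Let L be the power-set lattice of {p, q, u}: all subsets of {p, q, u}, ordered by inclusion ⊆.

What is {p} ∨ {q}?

Under ⊆, join is union: {p} ∪ {q} = {p,q}.

{p,q}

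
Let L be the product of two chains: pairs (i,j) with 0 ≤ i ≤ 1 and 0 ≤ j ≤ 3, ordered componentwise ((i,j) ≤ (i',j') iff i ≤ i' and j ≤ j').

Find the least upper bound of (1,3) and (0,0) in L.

In a product of chains, the join is componentwise max, giving (1,3).

(1,3)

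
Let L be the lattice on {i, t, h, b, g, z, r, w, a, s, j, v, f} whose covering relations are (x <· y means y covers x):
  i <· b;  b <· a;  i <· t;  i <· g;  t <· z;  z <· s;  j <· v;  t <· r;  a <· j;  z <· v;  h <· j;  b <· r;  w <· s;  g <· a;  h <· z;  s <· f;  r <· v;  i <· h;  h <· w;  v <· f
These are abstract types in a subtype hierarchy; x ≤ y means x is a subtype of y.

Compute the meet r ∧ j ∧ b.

b

Common lower bounds of {r, j, b}: b, i.
The greatest among these is b.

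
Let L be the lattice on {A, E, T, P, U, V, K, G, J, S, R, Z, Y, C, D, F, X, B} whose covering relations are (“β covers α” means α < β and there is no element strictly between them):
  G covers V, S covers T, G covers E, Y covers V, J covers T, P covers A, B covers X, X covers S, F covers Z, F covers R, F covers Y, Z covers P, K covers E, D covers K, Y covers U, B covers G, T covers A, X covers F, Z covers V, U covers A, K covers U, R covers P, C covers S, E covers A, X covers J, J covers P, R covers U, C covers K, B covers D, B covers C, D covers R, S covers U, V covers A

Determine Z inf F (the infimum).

Z

Common lower bounds of {Z, F}: A, P, V, Z.
The greatest among these is Z.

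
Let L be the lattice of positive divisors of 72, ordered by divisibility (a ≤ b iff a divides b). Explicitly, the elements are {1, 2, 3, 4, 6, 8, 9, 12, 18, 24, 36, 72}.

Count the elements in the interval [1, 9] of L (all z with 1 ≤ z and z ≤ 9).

The interval [1, 9] = {1, 3, 9}, which has 3 elements.

3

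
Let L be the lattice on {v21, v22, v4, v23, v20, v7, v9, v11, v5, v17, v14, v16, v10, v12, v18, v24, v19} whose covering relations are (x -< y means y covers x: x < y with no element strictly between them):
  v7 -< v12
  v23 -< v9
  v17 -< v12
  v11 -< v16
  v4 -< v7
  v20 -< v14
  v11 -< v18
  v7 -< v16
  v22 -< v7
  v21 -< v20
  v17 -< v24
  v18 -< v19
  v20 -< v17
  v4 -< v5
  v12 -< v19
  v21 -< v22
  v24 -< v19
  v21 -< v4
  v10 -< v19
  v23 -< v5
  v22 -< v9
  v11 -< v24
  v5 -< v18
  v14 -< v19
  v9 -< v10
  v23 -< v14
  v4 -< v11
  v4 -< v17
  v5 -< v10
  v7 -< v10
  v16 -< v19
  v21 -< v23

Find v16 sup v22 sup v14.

v19

Common upper bounds of {v16, v22, v14}: v19.
The least among these is v19.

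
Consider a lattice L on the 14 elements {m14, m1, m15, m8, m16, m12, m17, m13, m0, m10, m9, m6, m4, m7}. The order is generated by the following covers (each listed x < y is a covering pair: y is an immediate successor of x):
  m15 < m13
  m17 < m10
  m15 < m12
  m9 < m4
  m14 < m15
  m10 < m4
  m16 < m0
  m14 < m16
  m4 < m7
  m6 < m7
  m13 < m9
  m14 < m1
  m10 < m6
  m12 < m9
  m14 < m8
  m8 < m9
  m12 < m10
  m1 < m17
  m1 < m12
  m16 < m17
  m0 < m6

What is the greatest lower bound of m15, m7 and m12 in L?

m15

Common lower bounds of {m15, m7, m12}: m14, m15.
The greatest among these is m15.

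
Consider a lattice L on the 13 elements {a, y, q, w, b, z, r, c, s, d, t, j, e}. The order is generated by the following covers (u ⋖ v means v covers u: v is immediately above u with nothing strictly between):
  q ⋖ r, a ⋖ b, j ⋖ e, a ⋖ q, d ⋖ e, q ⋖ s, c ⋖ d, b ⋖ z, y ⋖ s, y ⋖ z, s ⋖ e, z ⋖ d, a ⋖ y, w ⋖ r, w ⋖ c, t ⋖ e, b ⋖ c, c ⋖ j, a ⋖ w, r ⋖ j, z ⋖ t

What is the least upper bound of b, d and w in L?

Common upper bounds of {b, d, w}: d, e.
The least among these is d.

d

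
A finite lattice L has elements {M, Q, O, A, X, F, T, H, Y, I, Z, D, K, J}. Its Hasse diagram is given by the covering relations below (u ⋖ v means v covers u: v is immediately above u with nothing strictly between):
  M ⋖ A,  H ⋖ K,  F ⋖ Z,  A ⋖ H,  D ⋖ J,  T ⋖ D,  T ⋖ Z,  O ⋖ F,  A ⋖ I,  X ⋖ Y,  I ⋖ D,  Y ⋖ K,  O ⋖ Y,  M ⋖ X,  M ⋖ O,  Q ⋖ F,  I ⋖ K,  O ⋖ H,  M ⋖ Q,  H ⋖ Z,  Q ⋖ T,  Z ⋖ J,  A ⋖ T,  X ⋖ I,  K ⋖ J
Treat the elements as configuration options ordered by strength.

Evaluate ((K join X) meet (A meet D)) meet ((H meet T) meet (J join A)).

K ∨ X = K
A ∧ D = A
K ∧ A = A
H ∧ T = A
J ∨ A = J
A ∧ J = A
A ∧ A = A

A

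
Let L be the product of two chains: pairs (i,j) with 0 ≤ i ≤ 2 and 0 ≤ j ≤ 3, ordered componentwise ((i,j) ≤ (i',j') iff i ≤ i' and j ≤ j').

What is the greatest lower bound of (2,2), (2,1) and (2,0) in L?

In a product of chains, the meet is componentwise min, giving (2,0).

(2,0)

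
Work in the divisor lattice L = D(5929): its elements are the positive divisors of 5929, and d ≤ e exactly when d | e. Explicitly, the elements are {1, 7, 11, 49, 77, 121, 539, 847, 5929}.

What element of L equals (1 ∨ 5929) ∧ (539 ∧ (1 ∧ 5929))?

1 ∨ 5929 = 5929
1 ∧ 5929 = 1
539 ∧ 1 = 1
5929 ∧ 1 = 1

1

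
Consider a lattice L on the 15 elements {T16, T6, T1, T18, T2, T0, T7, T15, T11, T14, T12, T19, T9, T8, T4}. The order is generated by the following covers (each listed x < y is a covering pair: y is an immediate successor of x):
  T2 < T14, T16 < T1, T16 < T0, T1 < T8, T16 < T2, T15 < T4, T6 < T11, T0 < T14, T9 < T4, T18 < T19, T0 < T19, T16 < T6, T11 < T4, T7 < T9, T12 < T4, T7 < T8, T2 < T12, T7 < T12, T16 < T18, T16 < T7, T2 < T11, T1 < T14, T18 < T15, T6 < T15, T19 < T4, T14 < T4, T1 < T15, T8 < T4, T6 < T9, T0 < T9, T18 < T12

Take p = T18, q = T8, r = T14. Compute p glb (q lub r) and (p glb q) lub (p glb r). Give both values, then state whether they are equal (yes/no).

T18; T16; no

q lub r = T4, so p glb (q lub r) = T18 glb T4 = T18.
p glb q = T16 and p glb r = T16, so (p glb q) lub (p glb r) = T16 lub T16 = T16.
Equal: no.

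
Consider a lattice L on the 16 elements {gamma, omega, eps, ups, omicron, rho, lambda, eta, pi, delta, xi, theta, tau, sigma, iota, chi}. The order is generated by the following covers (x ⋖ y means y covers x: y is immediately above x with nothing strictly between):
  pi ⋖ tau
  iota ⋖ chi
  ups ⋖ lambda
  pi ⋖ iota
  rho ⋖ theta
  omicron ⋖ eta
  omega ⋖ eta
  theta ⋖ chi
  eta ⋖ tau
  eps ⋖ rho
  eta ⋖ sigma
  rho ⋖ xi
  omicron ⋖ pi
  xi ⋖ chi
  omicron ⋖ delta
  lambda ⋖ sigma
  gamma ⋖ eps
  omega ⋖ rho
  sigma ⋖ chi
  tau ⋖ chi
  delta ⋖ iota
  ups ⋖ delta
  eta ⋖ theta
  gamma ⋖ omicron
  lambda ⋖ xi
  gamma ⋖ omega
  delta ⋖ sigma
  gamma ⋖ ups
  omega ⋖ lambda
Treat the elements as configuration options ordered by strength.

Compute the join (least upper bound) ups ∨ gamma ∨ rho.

Common upper bounds of {ups, gamma, rho}: chi, xi.
The least among these is xi.

xi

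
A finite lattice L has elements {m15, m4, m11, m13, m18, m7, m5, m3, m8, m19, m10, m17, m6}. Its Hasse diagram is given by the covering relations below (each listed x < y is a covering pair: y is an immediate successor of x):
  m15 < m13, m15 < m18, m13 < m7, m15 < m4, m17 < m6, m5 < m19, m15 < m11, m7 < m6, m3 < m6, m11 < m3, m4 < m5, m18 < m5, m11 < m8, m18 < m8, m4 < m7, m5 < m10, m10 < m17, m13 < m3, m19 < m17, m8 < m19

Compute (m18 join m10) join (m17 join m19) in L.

m18 ∨ m10 = m10
m17 ∨ m19 = m17
m10 ∨ m17 = m17

m17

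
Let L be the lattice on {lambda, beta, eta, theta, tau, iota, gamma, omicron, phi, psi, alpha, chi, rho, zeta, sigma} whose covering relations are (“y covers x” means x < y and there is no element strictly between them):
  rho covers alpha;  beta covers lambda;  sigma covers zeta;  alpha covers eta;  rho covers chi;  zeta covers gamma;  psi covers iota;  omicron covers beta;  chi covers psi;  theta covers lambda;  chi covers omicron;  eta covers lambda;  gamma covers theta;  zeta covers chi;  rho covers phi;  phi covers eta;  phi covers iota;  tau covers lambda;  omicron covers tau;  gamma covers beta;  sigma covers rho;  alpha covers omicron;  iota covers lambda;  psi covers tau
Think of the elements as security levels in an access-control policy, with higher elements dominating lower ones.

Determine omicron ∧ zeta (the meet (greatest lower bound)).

omicron

Common lower bounds of {omicron, zeta}: beta, lambda, omicron, tau.
The greatest among these is omicron.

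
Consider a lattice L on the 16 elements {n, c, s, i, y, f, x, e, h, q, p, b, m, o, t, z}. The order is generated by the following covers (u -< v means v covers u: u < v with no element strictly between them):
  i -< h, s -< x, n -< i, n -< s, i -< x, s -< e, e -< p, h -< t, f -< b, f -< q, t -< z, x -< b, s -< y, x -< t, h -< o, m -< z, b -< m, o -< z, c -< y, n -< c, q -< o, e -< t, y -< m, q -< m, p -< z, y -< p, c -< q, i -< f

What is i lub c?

Common upper bounds of {i, c}: m, o, q, z.
The least among these is q.

q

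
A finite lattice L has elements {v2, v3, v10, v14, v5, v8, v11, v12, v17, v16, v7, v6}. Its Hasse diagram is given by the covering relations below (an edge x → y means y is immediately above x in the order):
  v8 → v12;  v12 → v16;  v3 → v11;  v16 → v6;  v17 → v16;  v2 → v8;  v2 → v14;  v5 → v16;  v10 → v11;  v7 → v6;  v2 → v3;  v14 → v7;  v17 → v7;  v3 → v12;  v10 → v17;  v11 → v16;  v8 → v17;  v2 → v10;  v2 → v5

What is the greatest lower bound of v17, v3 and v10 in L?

Common lower bounds of {v17, v3, v10}: v2.
The greatest among these is v2.

v2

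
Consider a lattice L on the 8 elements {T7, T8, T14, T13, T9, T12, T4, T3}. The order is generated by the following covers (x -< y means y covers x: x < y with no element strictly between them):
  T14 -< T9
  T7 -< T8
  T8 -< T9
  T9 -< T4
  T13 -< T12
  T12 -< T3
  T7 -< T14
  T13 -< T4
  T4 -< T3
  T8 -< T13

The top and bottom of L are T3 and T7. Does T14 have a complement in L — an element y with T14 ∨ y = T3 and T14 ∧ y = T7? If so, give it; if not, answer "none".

T12

Need y with T14 ∨ y = T3 and T14 ∧ y = T7.
Checking each element gives: T12.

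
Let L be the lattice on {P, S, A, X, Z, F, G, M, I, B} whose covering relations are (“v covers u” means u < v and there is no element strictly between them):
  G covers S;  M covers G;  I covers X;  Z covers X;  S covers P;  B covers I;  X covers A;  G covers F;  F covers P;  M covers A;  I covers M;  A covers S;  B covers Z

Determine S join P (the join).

Common upper bounds of {S, P}: A, B, G, I, M, S, X, Z.
The least among these is S.

S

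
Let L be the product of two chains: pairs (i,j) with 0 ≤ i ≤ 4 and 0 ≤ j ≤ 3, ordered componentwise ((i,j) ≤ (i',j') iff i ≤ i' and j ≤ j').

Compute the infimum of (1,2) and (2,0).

(1,0)

In a product of chains, the meet is componentwise min, giving (1,0).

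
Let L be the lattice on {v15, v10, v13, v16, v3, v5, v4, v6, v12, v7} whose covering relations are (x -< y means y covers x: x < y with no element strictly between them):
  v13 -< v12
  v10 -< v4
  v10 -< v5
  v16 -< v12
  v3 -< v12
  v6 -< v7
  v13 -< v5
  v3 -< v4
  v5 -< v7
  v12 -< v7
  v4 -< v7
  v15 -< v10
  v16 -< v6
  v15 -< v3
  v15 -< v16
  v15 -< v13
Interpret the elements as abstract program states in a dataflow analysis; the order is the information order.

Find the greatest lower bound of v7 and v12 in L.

v12

Common lower bounds of {v7, v12}: v12, v13, v15, v16, v3.
The greatest among these is v12.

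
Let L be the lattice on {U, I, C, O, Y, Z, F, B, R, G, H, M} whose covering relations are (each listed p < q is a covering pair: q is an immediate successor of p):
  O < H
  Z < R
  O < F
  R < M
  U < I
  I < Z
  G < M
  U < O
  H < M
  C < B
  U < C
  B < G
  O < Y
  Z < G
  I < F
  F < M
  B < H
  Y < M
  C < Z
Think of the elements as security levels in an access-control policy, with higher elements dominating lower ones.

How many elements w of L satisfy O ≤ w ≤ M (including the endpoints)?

The interval [O, M] = {F, H, M, O, Y}, which has 5 elements.

5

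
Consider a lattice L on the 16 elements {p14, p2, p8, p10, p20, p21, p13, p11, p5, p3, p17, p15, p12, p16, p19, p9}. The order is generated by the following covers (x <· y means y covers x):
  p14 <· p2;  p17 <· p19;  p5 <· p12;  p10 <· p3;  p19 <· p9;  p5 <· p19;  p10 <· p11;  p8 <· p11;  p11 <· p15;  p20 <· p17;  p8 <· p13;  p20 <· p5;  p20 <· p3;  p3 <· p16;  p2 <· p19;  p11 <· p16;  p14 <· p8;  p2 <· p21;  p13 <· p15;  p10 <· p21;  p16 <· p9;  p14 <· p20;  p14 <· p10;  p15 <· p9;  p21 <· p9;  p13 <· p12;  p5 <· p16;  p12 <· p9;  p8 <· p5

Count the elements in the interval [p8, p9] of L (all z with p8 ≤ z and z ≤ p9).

9

The interval [p8, p9] = {p11, p12, p13, p15, p16, p19, p5, p8, p9}, which has 9 elements.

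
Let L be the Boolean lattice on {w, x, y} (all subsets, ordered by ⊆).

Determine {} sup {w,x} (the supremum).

{w,x}

Under ⊆, join is union: {} ∪ {w,x} = {w,x}.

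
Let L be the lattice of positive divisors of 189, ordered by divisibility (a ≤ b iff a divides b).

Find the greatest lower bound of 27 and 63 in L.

Common lower bounds of {27, 63}: 1, 3, 9.
The greatest among these is 9.

9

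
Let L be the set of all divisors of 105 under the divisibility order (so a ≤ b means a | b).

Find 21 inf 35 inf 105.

In the divisibility order, the meet is the greatest common divisor: gcd(21, 35, 105) = 7.

7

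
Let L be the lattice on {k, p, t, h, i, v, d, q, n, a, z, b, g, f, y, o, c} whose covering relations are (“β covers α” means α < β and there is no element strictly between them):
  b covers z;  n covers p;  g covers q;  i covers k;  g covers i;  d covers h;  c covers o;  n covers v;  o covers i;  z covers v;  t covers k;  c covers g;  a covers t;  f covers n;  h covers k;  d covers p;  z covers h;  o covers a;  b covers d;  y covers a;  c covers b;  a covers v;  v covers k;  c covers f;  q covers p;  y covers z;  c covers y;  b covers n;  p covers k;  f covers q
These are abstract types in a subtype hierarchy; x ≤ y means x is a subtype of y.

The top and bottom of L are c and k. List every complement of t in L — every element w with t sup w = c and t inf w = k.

b, d, f, g, n, p, q

Need w with t ∨ w = c and t ∧ w = k.
Checking each element gives: b, d, f, g, n, p, q.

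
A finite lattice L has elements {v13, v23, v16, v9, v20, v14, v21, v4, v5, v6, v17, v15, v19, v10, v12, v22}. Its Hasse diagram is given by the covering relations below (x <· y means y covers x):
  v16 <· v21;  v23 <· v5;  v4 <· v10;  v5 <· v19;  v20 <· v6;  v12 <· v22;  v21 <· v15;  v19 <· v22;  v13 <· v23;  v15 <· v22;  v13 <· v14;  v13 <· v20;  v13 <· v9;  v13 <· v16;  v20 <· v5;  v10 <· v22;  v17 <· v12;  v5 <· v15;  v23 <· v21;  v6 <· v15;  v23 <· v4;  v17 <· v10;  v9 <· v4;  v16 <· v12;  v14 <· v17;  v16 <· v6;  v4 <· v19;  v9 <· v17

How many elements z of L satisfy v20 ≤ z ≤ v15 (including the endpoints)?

The interval [v20, v15] = {v15, v20, v5, v6}, which has 4 elements.

4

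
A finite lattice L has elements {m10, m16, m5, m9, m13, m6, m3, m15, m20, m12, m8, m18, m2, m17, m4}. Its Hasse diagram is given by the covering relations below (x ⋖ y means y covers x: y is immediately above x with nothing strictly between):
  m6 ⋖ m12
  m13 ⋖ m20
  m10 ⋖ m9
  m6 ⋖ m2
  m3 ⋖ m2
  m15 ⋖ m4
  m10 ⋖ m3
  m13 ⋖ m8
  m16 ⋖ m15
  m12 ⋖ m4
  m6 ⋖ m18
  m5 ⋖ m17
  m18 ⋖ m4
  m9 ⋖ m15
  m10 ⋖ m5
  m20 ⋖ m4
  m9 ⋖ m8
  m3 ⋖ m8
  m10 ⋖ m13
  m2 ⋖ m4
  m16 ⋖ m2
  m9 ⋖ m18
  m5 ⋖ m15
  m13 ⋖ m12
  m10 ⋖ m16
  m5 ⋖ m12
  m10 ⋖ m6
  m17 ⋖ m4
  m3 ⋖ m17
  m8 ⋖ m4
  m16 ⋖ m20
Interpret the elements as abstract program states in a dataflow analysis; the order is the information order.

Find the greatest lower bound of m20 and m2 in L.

Common lower bounds of {m20, m2}: m10, m16.
The greatest among these is m16.

m16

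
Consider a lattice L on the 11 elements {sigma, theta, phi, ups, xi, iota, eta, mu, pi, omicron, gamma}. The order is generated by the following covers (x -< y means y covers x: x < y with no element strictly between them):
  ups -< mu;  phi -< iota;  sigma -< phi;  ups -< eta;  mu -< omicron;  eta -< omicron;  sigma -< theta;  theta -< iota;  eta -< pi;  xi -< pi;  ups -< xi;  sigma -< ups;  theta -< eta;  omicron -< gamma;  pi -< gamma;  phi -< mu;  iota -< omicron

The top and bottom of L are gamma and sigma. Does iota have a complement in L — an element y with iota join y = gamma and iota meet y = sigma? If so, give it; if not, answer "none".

xi

Need y with iota ∨ y = gamma and iota ∧ y = sigma.
Checking each element gives: xi.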